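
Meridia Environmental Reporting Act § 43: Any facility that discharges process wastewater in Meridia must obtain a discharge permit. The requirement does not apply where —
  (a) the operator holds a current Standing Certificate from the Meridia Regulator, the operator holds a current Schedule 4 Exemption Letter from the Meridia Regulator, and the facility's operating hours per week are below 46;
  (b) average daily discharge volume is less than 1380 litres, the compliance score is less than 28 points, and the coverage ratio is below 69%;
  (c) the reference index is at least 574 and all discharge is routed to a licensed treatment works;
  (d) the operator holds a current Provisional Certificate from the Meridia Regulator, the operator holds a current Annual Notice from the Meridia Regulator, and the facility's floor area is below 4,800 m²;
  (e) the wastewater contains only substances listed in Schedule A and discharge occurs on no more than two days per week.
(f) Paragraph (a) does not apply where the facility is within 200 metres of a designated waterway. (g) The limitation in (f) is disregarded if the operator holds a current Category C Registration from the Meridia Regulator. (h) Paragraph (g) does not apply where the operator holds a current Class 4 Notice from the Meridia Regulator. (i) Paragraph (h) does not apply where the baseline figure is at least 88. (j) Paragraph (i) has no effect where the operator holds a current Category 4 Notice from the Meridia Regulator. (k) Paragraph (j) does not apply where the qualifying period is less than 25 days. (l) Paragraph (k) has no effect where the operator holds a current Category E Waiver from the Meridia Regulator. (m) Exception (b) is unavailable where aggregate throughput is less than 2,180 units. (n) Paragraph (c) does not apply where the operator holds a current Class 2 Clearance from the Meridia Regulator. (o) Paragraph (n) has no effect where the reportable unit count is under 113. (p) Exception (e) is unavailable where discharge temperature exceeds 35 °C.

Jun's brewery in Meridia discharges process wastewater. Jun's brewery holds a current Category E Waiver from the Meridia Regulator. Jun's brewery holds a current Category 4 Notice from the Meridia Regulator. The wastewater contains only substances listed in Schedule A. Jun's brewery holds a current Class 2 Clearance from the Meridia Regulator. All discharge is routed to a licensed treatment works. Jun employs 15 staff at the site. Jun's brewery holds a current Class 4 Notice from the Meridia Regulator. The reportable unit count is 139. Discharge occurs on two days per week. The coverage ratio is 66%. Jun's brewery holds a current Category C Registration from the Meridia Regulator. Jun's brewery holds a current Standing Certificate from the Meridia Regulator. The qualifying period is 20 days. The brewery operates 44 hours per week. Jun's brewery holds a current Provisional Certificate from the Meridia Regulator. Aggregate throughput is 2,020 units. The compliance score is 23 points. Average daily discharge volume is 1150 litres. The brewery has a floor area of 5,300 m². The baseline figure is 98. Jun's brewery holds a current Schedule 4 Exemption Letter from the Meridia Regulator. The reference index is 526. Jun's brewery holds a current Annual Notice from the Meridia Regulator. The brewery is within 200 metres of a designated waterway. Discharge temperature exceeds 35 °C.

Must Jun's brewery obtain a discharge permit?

Yes — Jun's brewery must obtain a discharge permit.

Exception (a)'s conditions are all satisfied: a current Standing Certificate is held; a current Schedule 4 Exemption Letter is held; the facility's operating hours per week are 44, below the 46 limit. But: (f) is triggered — the brewery is within 200 m of a designated waterway. (g) applies (a current Category C Registration is held), but is set aside by (h): (h) is triggered — a current Class 4 Notice is held. (i) is engaged (the baseline figure is 98, meeting the 88 threshold), but is set aside by (j): (j) operates — a current Category 4 Notice is held. (k) operates (the qualifying period is 20 days, less than the 25 days limit), but is set aside by (l): (l) is engaged — a current Category E Waiver is held. (a) is therefore removed.
Exception (b)'s conditions are all satisfied: average daily discharge volume is 1150 litres, less than the 1380 litres limit; the compliance score is 23 points, less than the 28 points limit; the coverage ratio is 66%, below the 69% limit. Turning to paragraph (m): (m) operates against (b): aggregate throughput is 2,020 units, less than the 2,180 units limit. (b) is therefore removed.
Exception (c) does not apply: the reference index is 526, short of 574.
Exception (d) does not apply: the facility's floor area is 5,300 m², not below 4,800 m².
Exception (e)'s conditions are all satisfied: the wastewater is Schedule-A-only; discharge occurs on no more than two days per week. But applying paragraph (p): (p) is engaged — discharge temperature exceeds 35 °C. (e) is therefore removed.
No exception applies. The general rule governs.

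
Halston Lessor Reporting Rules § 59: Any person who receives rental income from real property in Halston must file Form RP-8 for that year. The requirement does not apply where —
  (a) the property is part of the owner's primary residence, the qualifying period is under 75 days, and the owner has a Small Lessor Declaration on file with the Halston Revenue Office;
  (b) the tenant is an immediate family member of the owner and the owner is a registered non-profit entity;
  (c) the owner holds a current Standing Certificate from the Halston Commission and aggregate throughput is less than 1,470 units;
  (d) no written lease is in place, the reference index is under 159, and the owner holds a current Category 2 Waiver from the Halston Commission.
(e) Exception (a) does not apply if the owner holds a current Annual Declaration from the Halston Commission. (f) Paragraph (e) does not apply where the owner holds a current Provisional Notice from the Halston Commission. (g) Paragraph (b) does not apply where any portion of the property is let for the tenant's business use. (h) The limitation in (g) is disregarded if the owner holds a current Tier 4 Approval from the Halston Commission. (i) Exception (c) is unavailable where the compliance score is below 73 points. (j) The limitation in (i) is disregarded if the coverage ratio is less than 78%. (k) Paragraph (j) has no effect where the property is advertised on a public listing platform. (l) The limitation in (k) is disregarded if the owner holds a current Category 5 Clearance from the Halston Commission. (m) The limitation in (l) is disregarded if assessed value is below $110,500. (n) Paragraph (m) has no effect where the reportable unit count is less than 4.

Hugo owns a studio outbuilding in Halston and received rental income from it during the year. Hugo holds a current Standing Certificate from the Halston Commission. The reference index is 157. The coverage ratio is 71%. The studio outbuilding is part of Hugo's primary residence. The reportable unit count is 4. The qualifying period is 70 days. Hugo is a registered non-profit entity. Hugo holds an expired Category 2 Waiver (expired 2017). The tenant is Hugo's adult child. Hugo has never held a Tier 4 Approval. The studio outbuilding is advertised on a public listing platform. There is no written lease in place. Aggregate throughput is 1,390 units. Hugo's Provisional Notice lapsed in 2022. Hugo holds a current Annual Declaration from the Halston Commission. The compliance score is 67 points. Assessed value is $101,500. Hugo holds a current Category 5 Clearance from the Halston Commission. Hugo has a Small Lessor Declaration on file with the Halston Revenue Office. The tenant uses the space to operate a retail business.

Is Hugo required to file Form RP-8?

Yes — Hugo must file Form RP-8.

Exception (a) is satisfied on its face — the studio outbuilding is part of the primary residence; the qualifying period is 70 days, under the 75 days limit; a Small Lessor Declaration is on file. However, paragraphs (e)–(f) must be considered: (e) operates against (a): a current Annual Declaration is held. (f), which would lift (e), is not engaged — the Provisional Notice is not current. (a) is therefore removed.
All of (b)'s requirements are met (the tenant is an immediate family member; Hugo is a registered non-profit). However, paragraphs (g)–(h) must be considered: (g) operates against (b): the space is let for business use. (h) is not triggered (the Tier 4 Approval is not current), so (g) stands. Exception (b) does not apply.
Exception (c): a current Standing Certificate is held; aggregate throughput is 1,390 units, less than the 1,470 units limit — every condition holds. But: (i) operates against (c): the compliance score is 67 points, below the 73 points limit. (j) applies (the coverage ratio is 71%, less than the 78% limit), but is overridden by (k): (k) operates against (j): the property is publicly advertised. (l) is engaged (a current Category 5 Clearance is held), but yields to (m): (m) operates against (l): assessed value is $101,500, below the $110,500 limit. (n), which would lift (m), is not engaged — the reportable unit count is 4, not less than 4. So (c) is unavailable.
Exception (d) does not apply: the Category 2 Waiver is not current.
No exception is made out. Hugo falls within the general rule.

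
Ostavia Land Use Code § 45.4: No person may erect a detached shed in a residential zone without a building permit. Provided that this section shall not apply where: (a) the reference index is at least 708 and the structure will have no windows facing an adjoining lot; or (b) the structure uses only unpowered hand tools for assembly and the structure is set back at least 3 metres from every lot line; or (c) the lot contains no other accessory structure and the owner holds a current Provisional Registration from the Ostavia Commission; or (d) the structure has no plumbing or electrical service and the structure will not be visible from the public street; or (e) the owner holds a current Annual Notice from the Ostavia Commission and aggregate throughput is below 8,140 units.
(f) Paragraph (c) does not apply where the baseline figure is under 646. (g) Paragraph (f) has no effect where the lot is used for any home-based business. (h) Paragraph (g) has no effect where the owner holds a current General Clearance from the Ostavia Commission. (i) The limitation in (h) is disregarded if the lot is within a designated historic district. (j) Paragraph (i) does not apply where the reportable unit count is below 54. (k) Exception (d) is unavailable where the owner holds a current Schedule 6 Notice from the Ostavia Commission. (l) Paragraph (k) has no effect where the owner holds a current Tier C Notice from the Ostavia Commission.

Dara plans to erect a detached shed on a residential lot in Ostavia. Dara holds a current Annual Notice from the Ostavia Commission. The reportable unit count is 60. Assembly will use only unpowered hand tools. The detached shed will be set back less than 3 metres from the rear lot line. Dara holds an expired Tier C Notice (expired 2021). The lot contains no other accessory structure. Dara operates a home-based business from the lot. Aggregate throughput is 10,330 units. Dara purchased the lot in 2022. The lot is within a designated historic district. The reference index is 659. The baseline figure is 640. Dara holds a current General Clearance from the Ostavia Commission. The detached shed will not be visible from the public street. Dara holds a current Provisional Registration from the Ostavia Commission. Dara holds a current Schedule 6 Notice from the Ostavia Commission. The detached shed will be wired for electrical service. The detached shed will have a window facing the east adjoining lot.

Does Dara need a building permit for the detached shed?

Exception (a) does not apply: the reference index is 659, short of 708.
Exception (b) requires that the structure is set back at least 3 metres from every lot line; but the rear setback is under 3 m, so (b) is unavailable.
Exception (c)'s conditions are all satisfied: the lot has no other accessory structure; a current Provisional Registration is held. Applying paragraphs (f)–(j): (f) applies (the baseline figure is 640, under the 646 limit), but is overridden by (g): (g) operates against (f): a home-based business operates on the lot. (h) would limit (g) — a current General Clearance is held — but (i) sets (h) aside: (i) is triggered — the lot is in a historic district. (j), which would lift (i), does not operate here — the reportable unit count is 60, not below 54. (c) remains available.
Exception (d) fails — electrical service is planned.
Exception (e) requires that aggregate throughput is below 8,140 units; but aggregate throughput is 10,330 units, not below 8,140 units, so (e) is unavailable.

No — exception (c) applies; Dara does not need a building permit.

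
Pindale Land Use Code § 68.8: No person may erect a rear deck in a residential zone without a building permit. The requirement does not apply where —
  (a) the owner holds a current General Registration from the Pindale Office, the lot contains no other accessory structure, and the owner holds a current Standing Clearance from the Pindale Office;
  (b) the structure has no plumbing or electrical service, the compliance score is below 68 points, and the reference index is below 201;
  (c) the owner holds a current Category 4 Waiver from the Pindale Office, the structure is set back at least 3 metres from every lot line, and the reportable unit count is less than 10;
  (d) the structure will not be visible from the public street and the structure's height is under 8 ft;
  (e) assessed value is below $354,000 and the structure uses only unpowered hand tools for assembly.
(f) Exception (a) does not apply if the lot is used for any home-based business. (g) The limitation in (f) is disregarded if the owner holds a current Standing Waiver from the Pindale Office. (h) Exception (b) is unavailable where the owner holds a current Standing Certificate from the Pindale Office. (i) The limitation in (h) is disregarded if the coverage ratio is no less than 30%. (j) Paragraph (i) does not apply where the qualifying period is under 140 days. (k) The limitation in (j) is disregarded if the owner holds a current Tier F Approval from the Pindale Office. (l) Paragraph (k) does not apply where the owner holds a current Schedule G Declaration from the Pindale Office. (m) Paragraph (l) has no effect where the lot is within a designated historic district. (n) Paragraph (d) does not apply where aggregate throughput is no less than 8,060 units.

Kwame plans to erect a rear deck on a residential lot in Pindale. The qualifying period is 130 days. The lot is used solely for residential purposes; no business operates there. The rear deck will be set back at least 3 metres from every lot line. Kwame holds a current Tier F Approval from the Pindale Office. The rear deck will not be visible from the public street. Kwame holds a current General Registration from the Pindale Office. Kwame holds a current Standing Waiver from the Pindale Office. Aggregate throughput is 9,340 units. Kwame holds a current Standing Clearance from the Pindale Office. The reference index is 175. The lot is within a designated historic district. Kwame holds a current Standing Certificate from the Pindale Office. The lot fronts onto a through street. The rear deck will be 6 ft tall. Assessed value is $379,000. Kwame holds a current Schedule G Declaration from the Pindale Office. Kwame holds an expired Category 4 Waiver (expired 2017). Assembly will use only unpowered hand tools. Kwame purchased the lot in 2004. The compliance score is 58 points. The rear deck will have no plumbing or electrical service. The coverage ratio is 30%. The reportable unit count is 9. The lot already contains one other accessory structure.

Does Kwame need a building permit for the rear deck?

No — exception (b) applies; Kwame does not need a building permit.

Exception (a) requires that the lot contains no other accessory structure; but the lot already has another accessory structure, so (a) is unavailable.
All of (b)'s requirements are met (there is no plumbing or electrical service; the compliance score is 58 points, below the 68 points limit; the reference index is 175, below the 201 limit). Under paragraphs (h)–(m): (h) is engaged (a current Standing Certificate is held), but is itself disapplied by (i): (i) operates against (h): the coverage ratio is 30%, meeting the 30% threshold. (j) operates (the qualifying period is 130 days, under the 140 days limit), but is itself disapplied by (k): (k) operates against (j): a current Tier F Approval is held. (l) would limit (k) — a current Schedule G Declaration is held — but (m) sets (l) aside: (m) operates against (l): the lot is in a historic district. Exception (b) stands.
Exception (c) requires that the owner holds a current Category 4 Waiver from the Pindale Office; but there is no Category 4 Waiver in force, so (c) is unavailable.
Exception (d) is satisfied on its face — the structure will not be visible from the street; the structure's height is 6 ft, under the 8 ft limit. However, paragraph (n) must be considered: (n) operates against (d): aggregate throughput is 9,340 units, meeting the 8,060 units threshold. So (d) is unavailable.
Exception (e) fails — assessed value is $379,000, not below $354,000.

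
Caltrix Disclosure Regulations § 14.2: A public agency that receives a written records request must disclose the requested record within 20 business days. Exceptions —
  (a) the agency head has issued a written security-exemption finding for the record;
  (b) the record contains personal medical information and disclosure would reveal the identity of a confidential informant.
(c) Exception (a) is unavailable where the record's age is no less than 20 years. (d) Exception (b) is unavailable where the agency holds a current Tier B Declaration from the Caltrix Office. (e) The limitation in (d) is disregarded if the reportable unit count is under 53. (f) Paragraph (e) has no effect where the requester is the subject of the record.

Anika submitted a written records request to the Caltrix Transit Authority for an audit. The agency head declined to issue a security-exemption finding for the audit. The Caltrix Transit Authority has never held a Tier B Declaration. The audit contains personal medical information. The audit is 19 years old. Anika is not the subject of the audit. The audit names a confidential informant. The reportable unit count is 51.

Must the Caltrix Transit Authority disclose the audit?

No — exception (b) applies; the Caltrix Transit Authority is not required to disclose the audit.

Exception (a) does not apply: the agency head declined to issue a security-exemption finding.
All of (b)'s requirements are met (the audit contains personal medical information; the audit names a confidential informant). Considering the limiting provisions: (d) is not triggered — no current Tier B Declaration is held. (b) remains available.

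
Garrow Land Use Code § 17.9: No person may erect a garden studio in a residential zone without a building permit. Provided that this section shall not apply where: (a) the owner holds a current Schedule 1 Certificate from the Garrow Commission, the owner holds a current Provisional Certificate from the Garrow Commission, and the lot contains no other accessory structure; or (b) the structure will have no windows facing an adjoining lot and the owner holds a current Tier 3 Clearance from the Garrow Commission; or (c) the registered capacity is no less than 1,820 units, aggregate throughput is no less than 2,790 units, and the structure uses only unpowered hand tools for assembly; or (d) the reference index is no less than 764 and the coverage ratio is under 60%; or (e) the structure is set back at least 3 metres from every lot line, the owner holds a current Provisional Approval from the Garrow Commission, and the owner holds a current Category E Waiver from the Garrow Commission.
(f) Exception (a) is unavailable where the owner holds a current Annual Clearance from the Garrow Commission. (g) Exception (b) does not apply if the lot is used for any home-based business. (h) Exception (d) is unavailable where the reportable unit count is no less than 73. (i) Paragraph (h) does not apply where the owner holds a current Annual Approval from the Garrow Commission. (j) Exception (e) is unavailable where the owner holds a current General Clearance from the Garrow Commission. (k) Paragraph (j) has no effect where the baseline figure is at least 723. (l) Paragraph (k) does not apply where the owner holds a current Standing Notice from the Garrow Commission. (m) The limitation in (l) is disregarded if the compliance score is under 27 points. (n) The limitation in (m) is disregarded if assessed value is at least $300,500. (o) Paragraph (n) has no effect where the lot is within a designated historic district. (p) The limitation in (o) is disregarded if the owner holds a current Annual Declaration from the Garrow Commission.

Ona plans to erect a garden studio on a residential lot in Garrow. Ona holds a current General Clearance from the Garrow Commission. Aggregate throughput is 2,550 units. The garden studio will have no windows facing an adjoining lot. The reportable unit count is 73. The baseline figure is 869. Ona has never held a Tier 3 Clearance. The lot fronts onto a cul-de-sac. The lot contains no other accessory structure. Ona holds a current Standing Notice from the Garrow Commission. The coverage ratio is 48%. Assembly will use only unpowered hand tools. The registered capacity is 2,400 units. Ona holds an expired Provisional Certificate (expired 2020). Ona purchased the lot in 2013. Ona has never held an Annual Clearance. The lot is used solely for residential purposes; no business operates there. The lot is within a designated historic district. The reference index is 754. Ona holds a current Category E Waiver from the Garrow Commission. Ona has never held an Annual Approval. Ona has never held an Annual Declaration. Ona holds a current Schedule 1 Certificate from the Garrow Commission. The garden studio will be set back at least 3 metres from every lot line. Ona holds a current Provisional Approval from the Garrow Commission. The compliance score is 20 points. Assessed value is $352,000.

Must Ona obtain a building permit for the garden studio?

Exception (a) fails — the Provisional Certificate is not current.
Exception (b) fails — the Tier 3 Clearance is not current.
Exception (c) requires that aggregate throughput is no less than 2,790 units; but aggregate throughput is 2,550 units, short of 2,790 units, so (c) is unavailable.
Exception (d) does not apply: the reference index is 754, short of 764.
All of (e)'s requirements are met (the setback is at least 3 m on every side; a current Provisional Approval is held; a current Category E Waiver is held). Applying paragraphs (j)–(p): (j) operates (a current General Clearance is held), but yields to (k): (k) applies — the baseline figure is 869, meeting the 723 threshold. (l) is engaged (a current Standing Notice is held), but yields to (m): (m) operates against (l): the compliance score is 20 points, under the 27 points limit. (n) operates (assessed value is $352,000, meeting the $300,500 threshold), but yields to (o): (o) is engaged — the lot is in a historic district. (p) is not engaged (there is no Annual Declaration in force), so (o) stands. So (e) applies.

No — exception (e) applies; Ona does not need a building permit.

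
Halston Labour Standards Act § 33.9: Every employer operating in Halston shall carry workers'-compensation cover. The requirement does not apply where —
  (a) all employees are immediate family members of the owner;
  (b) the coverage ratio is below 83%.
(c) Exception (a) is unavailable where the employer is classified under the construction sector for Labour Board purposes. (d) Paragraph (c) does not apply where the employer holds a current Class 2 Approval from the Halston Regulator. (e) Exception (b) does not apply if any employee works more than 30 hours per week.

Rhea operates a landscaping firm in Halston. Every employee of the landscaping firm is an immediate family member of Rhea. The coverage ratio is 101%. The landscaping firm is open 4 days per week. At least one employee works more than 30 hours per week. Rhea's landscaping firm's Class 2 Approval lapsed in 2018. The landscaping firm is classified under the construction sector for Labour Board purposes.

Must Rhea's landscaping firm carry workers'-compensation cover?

Exception (a)'s conditions are all satisfied: every employee is an immediate family member. But applying paragraphs (c)–(d): (c) is engaged — the landscaping firm is classified under the construction sector. (d) is inapplicable (no current Class 2 Approval is held), so (c) stands. (a) is therefore removed.
Exception (b) fails — the coverage ratio is 101%, not below 83%.
Every exception is unavailable, so the rule governs.

Yes — Rhea's landscaping firm must carry workers'-compensation cover.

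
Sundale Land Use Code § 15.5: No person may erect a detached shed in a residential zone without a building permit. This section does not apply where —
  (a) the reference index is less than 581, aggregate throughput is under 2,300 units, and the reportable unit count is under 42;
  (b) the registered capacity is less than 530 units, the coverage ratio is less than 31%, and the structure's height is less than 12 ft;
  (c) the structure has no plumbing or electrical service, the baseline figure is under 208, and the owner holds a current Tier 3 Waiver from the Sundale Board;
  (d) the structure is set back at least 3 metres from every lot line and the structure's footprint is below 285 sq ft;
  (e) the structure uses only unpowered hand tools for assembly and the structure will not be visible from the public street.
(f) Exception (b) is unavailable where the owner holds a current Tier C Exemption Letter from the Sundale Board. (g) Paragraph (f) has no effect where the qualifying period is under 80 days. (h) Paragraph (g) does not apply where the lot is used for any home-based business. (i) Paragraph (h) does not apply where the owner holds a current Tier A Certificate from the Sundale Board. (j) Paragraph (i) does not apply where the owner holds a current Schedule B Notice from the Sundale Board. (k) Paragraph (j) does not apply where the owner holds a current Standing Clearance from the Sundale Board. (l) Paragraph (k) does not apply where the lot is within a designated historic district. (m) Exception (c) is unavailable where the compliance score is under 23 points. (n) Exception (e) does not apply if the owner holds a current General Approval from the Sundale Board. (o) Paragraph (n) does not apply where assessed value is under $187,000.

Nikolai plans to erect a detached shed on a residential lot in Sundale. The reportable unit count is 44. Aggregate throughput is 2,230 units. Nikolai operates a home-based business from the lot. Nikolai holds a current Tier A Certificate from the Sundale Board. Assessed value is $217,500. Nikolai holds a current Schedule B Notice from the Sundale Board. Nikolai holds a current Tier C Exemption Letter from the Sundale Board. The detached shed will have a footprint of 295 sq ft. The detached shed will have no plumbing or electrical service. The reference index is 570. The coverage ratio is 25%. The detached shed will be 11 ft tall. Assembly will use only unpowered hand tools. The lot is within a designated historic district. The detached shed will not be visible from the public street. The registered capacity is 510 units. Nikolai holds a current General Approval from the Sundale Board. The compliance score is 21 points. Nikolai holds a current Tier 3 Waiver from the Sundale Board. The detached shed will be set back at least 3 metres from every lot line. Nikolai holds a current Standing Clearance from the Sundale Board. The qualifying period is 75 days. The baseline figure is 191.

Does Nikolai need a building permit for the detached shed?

Exception (a) fails — the reportable unit count is 44, not under 42.
Exception (b): the registered capacity is 510 units, less than the 530 units limit; the coverage ratio is 25%, less than the 31% limit; the structure's height is 11 ft, less than the 12 ft limit — every condition holds. But: (f) is triggered — a current Tier C Exemption Letter is held. (g) is triggered (the qualifying period is 75 days, under the 80 days limit), but is overridden by (h): (h) is engaged — a home-based business operates on the lot. (i) would limit (h) — a current Tier A Certificate is held — but (j) sets (i) aside: (j) operates — a current Schedule B Notice is held. (k) is engaged (a current Standing Clearance is held), but is set aside by (l): (l) operates against (k): the lot is in a historic district. Exception (b) does not apply.
Exception (c)'s conditions are all satisfied: there is no plumbing or electrical service; the baseline figure is 191, under the 208 limit; a current Tier 3 Waiver is held. But: (m) applies — the compliance score is 21 points, under the 23 points limit. (c) is therefore removed.
Exception (d) requires that the structure's footprint is below 285 sq ft; but the structure's footprint is 295 sq ft, not below 285 sq ft, so (d) is unavailable.
All of (e)'s requirements are met (assembly uses only hand tools; the structure will not be visible from the street). However, paragraphs (n)–(o) must be considered: (n) operates against (e): a current General Approval is held. (o), which would lift (n), is not engaged — assessed value is $217,500, not under $187,000. (e) is therefore removed.
No exception applies. The general rule governs.

Yes — Nikolai must obtain a building permit.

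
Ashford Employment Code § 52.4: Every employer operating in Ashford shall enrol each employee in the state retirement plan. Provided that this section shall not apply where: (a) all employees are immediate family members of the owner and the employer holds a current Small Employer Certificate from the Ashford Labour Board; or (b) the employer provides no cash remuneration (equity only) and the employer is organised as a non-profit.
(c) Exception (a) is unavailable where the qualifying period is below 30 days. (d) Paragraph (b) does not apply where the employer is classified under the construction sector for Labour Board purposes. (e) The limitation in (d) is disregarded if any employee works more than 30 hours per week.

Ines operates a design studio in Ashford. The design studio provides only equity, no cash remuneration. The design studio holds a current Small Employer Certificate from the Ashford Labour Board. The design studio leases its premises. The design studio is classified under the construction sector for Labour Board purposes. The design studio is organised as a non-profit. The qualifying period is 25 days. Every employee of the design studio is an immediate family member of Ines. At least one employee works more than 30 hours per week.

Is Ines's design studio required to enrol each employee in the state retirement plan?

No — exception (b) applies; Ines's design studio is not required to enrol each employee in the state retirement plan.

Exception (a)'s conditions are all satisfied: every employee is an immediate family member; a current Small Employer Certificate is held. But applying paragraph (c): (c) operates against (a): the qualifying period is 25 days, below the 30 days limit. So (a) is unavailable.
Exception (b)'s conditions are all satisfied: remuneration is equity-only; the employer is a non-profit. Applying paragraphs (d)–(e): (d) would limit (b) — the design studio is classified under the construction sector — but (e) sets (d) aside: (e) operates against (d): at least one employee exceeds 30 hours/week. Exception (b) stands.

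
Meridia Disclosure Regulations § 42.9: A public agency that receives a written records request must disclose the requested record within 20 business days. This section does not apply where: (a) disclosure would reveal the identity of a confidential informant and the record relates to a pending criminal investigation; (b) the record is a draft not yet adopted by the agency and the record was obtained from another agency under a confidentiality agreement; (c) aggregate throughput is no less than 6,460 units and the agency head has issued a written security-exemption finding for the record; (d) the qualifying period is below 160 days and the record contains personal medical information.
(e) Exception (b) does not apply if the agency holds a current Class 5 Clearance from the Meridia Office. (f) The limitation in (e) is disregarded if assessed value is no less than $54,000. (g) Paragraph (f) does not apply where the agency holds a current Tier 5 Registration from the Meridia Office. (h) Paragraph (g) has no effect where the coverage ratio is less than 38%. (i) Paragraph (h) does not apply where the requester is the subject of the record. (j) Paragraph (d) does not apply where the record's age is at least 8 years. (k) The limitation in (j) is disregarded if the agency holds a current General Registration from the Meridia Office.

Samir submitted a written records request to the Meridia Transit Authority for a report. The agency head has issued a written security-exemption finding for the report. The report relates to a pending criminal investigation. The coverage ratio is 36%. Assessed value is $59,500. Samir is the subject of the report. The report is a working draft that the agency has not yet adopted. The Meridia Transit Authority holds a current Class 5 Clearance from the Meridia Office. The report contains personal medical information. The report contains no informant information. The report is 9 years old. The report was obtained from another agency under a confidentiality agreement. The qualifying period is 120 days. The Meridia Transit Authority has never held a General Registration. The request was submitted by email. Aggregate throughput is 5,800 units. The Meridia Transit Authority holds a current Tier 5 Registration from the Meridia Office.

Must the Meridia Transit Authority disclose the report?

Yes — the Meridia Transit Authority must disclose the report.

Exception (a) fails — the report contains no informant information.
All of (b)'s requirements are met (the report is an unadopted draft; the report was obtained under a confidentiality agreement). Turning to paragraphs (e)–(i): (e) operates against (b): a current Class 5 Clearance is held. (f) applies (assessed value is $59,500, meeting the $54,000 threshold), but yields to (g): (g) operates against (f): a current Tier 5 Registration is held. (h) would limit (g) — the coverage ratio is 36%, less than the 38% limit — but (i) sets (h) aside: (i) applies — Samir is the subject of the report. So (b) is unavailable.
Exception (c) does not apply: aggregate throughput is 5,800 units, short of 6,460 units.
Exception (d)'s conditions are all satisfied: the qualifying period is 120 days, below the 160 days limit; the report contains personal medical information. But applying paragraphs (j)–(k): (j) operates against (d): the record's age is 9 years, meeting the 8 years threshold. (k) is not engaged (no current General Registration is held), so (j) stands. So (d) is unavailable.
Every exception is unavailable, so the rule governs.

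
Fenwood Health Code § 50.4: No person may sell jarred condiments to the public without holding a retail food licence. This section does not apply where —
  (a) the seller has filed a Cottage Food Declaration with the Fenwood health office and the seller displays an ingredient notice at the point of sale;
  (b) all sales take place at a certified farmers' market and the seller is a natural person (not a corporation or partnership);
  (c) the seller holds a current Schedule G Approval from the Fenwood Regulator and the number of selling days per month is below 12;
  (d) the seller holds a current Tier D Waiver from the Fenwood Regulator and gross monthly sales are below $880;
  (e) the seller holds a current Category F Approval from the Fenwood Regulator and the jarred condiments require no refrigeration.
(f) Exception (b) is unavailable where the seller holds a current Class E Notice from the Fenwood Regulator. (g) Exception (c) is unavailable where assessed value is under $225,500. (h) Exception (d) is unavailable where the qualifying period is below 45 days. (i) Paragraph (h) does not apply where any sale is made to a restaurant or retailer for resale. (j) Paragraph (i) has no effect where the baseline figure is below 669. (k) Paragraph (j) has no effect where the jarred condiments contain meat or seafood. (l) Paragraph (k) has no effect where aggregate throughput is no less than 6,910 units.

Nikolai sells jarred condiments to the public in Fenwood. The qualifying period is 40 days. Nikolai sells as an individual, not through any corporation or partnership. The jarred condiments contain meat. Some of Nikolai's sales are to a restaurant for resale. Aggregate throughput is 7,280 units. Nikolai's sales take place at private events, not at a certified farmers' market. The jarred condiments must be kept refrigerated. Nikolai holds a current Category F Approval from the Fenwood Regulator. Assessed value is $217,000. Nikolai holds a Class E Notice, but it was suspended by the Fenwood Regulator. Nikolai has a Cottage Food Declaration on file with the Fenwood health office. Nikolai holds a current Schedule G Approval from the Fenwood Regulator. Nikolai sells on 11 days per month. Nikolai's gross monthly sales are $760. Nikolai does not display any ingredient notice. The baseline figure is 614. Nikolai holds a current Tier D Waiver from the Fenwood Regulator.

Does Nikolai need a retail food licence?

Yes — Nikolai must hold a retail food licence.

Exception (a) does not apply: no ingredient notice is displayed.
Exception (b) fails — sales are at private events, not a certified farmers' market.
Exception (c)'s conditions are all satisfied: a current Schedule G Approval is held; the number of selling days per month is 11, below the 12 limit. But applying paragraph (g): (g) operates against (c): assessed value is $217,000, under the $225,500 limit. So (c) is unavailable.
Exception (d): a current Tier D Waiver is held; gross monthly sales are $760, below the $880 limit — every condition holds. However, paragraphs (h)–(l) must be considered: (h) applies — the qualifying period is 40 days, below the 45 days limit. (i) is engaged (some sales are to a restaurant for resale), but is displaced by (j): (j) operates against (i): the baseline figure is 614, below the 669 limit. (k) is triggered (the jarred condiments contain meat), but is displaced by (l): (l) operates against (k): aggregate throughput is 7,280 units, meeting the 6,910 units threshold. (d) is therefore removed.
Exception (e) requires that the jarred condiments require no refrigeration; but the jarred condiments require refrigeration, so (e) is unavailable.
No exception is made out. Nikolai falls within the general rule.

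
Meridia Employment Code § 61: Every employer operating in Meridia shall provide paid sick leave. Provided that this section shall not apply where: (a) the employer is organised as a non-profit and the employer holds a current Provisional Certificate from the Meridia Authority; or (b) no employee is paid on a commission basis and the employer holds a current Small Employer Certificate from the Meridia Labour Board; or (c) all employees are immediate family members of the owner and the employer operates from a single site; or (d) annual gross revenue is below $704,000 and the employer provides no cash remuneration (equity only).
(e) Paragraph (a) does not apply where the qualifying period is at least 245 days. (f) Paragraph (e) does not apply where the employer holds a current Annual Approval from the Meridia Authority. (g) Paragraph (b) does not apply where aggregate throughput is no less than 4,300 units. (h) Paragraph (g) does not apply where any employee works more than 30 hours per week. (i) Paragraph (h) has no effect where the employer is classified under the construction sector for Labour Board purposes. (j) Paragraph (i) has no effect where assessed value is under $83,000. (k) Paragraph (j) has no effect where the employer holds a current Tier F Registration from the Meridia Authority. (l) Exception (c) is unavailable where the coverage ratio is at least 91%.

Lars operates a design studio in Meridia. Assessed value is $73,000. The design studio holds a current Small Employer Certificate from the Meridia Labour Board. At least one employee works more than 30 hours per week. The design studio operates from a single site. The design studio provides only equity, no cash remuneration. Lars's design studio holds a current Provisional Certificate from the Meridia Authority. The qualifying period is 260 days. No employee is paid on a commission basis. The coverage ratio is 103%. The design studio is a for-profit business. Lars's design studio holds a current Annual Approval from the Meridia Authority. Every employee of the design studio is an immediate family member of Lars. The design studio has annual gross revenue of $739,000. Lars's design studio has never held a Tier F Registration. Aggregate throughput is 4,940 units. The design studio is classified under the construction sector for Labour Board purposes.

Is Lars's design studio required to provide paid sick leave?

Exception (a) requires that the employer is organised as a non-profit; but the employer is for-profit, so (a) is unavailable.
Exception (b): no employee is paid on commission; a current Small Employer Certificate is held — every condition holds. As to paragraphs (g)–(k): (g) would limit (b) — aggregate throughput is 4,940 units, meeting the 4,300 units threshold — but (h) sets (g) aside: (h) operates — at least one employee exceeds 30 hours/week. (i) would limit (h) — the design studio is classified under the construction sector — but (j) sets (i) aside: (j) is engaged — assessed value is $73,000, under the $83,000 limit. (k) is not triggered (there is no Tier F Registration in force), so (j) stands. So (b) applies.
All of (c)'s requirements are met (every employee is an immediate family member; the employer operates from a single site). But: (l) operates against (c): the coverage ratio is 103%, meeting the 91% threshold. (c) is therefore removed.
Exception (d) requires that annual gross revenue is below $704,000; but annual gross revenue is $739,000, not below $704,000, so (d) is unavailable.

No — exception (b) applies; Lars's design studio is not required to provide paid sick leave.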